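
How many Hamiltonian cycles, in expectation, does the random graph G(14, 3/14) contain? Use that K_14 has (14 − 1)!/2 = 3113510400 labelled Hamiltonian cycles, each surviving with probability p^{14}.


K_14 has (14 − 1)!/2 = 3113510400 labelled Hamiltonian cycles.
For each such Hamiltonian cycle H, let X_H = 1 if all 14 edges of H are present in G. Then P[X_H = 1] = p^{14} = (3/14)^{14} = 4782969/11112006825558016.
By linearity of expectation: E[X] = Σ_H E[X_H] = 3113510400 · p^{14} = 3113510400 · 4782969/11112006825558016 = 4155084744525/3100448333024.
Numerically: E[X] ≈ 1.34.

E[X] = 3113510400 · (3/14)^{14} = 4155084744525/3100448333024 ≈ 1.34.


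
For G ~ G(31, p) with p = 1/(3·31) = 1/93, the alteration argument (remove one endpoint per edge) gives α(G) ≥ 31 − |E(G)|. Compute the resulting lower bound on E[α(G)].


E[|E(G)|] = C(31, 2)·p = 465 · (1/93) = 5.
E[α(G)] ≥ n − E[|E(G)|] = 31 − 5 = 26.
Numerically: ≈ 26.0000.
(This is only a lower bound; the true E[α(G)] may be larger.)

E[α(G)] ≥ 26 ≈ 26.0000.


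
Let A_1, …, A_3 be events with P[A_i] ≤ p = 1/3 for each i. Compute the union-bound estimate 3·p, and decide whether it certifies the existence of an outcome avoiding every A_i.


Union bound: P[∪_{i=1}^{3} A_i] ≤ Σ_i P[A_i] ≤ 3·p = 3·(1/3) = 1.
Numerically: 1 ≈ 1.000000.
Is 1 < 1? NO.
Since the bound 1 is ≥ 1, the union bound is uninformative here; it does NOT by itself certify existence.

3·p = 1 ≈ 1.000000; existence NOT certified by the union bound.


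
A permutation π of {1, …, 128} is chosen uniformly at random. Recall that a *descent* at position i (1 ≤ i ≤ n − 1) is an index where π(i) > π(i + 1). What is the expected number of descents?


Write X = Σ X_I over i = 1, …, 127, with X_I the indicator of one descent.
There are 127 indicators.
For each fixed i, the pair (π(i), π(i+1)) is a uniformly random ordered pair of distinct values from {1, …, 128}; by symmetry P[π(i) > π(i+1)] = 1/2.
By linearity: E[X] = 127 · (1/2) = (128 − 1) · (1/2) = 127/2 ≈ 63.5000.

E[X] = 127/2 = 63.5000.


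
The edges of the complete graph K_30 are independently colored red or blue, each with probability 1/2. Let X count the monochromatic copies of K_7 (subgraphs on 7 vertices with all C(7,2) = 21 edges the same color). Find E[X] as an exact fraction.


Let X = Σ_S X_S over the C(30, 7) = 2035800 subsets S of size 7, where X_S = 1 if the K_7 on S is monochromatic.
For a fixed S, the K_7 on S has C(7, 2) = 21 edges. P[all 21 edges red] = (1/2)^21, and likewise for blue, so P[monochromatic] = 2·(1/2)^21 = 2^{1 − 21} = 1/1048576.
Summing: E[X] = C(30, 7) · 2^{1 − 21} = 2035800 · 1/1048576 = 254475/131072.
Numerically: E[X] ≈ 1.941490.

E[X] = C(30,7)·2^(1−C(7,2)) = 254475/131072 ≈ 1.941490.


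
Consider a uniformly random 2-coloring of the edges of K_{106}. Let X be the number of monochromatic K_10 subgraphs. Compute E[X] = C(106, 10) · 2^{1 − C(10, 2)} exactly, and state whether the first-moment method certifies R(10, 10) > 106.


E[X] = C(106, 10) · 2^{1 − 45} = 31853506369685 · 2^{−44} = 31853506369685/17592186044416.
As a reduced fraction: E[X] = 31853506369685/17592186044416 ≈ 1.81066.
Is E[X] < 1? NO.
Since E[X] ≥ 1, the first-moment bound is inconclusive at n = 106; it does NOT by itself certify R(10, 10) > 106.

E[X] = 31853506369685/17592186044416 ≈ 1.81066; E[X] ≥ 1; first-moment method inconclusive here.


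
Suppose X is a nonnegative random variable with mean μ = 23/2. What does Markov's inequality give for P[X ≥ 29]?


μ = E[X] = 23/2, a = 29.
Markov: P[X ≥ 29] ≤ μ/a = (23/2)/29 = 23/58.
Numerically: ≈ 0.39655.
(Since a = 29 > μ = 11.50000, the bound 23/58 is < 1 and informative.)

P[X ≥ 29] ≤ 23/58 ≈ 0.39655.


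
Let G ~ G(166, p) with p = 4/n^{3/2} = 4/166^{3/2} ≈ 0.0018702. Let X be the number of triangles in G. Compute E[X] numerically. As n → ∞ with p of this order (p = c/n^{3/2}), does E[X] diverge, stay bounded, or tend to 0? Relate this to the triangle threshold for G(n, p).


Number of potential triangles: C(166, 3) = 748660.
Each occurs with probability p³ ≈ (0.0018702)³ ≈ 6.5417445e-09.
By linearity: E[X] = C(166, 3)·p³ ≈ 748660 · 6.5417445e-09 ≈ 0.00490.
Since α = 3/2 > 1, p = c/n^{3/2} = o(1/n) is below the triangle threshold p ~ 1/n. Asymptotically E[X] ~ (c³/6)·n^{3(1−α)} = (4³/6)·n^{-1.5} → 0, so by Markov's inequality G has no triangles w.h.p.

E[X] ≈ 0.00490; in regime p = Θ(1/n^{3/2}) E[X] tends to 0 (below the triangle threshold p ~ 1/n).


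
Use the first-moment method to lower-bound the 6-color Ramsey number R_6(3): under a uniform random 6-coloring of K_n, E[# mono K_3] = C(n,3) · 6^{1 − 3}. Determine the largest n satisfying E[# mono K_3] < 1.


We need C(n, 3) · 6^{1 − 3} < 1, i.e. C(n, 3) < 6^{3 − 1} = 36.
Check values of n near the boundary:
  n = 3: C(3, 3) = 1; 1 < 36? YES
  n = 4: C(4, 3) = 4; 4 < 36? YES
  n = 5: C(5, 3) = 10; 10 < 36? YES
  n = 6: C(6, 3) = 20; 20 < 36? YES
  n = 7: C(7, 3) = 35; 35 < 36? YES
  n = 8: C(8, 3) = 56; 56 < 36? NO
  n = 9: C(9, 3) = 84; 84 < 36? NO
The largest n with C(n, 3) < 36 is n = 7 (where E[X] = 35/36 ≈ 0.972). Hence R_6(3) > 7, i.e. R_6(3) ≥ 8.

Largest n = 7; hence R_6(3) > 7.


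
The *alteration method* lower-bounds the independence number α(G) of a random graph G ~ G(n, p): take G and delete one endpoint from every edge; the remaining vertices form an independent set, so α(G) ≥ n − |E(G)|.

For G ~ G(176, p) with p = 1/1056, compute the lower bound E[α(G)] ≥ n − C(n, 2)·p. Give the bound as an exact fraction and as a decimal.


E[|E(G)|] = C(176, 2)·p = 15400 · (1/1056) = 175/12.
E[α(G)] ≥ n − E[|E(G)|] = 176 − 175/12 = 1937/12.
Numerically: ≈ 161.416667.
(This is only a lower bound; the true E[α(G)] may be larger.)

E[α(G)] ≥ 1937/12 ≈ 161.416667.


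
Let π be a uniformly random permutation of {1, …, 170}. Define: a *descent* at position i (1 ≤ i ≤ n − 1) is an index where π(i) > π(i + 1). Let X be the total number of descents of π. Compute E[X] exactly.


Write X = Σ X_I over i = 1, …, 169, with X_I the indicator of one descent.
There are 169 indicators.
For each fixed i, the pair (π(i), π(i+1)) is a uniformly random ordered pair of distinct values from {1, …, 170}; by symmetry P[π(i) > π(i+1)] = 1/2.
By linearity: E[X] = 169 · (1/2) = (170 − 1) · (1/2) = 169/2 ≈ 84.500.

E[X] = 169/2 = 84.500.


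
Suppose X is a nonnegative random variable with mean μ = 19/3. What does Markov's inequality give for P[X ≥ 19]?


μ = E[X] = 19/3, a = 19.
Markov: P[X ≥ 19] ≤ μ/a = (19/3)/19 = 1/3.
Numerically: ≈ 0.333333.
(Since a = 19 > μ = 6.333333, the bound 1/3 is < 1 and informative.)

P[X ≥ 19] ≤ 1/3 ≈ 0.333333.


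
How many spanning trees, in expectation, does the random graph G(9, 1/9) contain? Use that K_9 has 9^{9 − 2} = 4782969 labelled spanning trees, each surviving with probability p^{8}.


K_9 has 9^{9 − 2} = 4782969 labelled spanning trees.
For each such spanning tree H, let X_H = 1 if all 8 edges of H are present in G. Then P[X_H = 1] = p^{8} = (1/9)^{8} = 1/43046721.
By linearity: E[X] = Σ_H E[X_H] = 4782969 · p^{8} = 4782969 · 1/43046721 = 1/9.
Numerically: E[X] ≈ 0.111.

E[X] = 4782969 · (1/9)^{8} = 1/9 ≈ 0.111.


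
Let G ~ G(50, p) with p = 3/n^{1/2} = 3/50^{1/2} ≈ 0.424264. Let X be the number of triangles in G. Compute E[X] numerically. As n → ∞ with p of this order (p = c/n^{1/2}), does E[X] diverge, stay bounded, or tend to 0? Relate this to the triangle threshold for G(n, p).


Number of potential triangles: C(50, 3) = 19600.
Each occurs with probability p³ ≈ (0.424264)³ ≈ 7.63675324e-02.
By linearity: E[X] = C(50, 3)·p³ ≈ 19600 · 7.63675324e-02 ≈ 1496.803634.
Since α = 1/2 < 1, p = c/n^{1/2} ≫ 1/n is above the triangle threshold p ~ 1/n. Asymptotically E[X] ~ (c³/6)·n^{3(1−α)} = (3³/6)·n^{1.5} → ∞; triangles are abundant w.h.p.

E[X] ≈ 1496.803634; in regime p = Θ(1/n^{1/2}) E[X] diverges (above the triangle threshold p ~ 1/n).


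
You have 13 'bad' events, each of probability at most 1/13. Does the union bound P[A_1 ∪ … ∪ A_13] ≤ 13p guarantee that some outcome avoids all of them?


Union bound: P[∪_{i=1}^{13} A_i] ≤ Σ_i P[A_i] ≤ 13·p = 13·(1/13) = 1.
Numerically: 1 ≈ 1.000000.
Is 1 < 1? NO.
Since the bound 1 is ≥ 1, the union bound is uninformative here; it does NOT by itself certify existence.

13·p = 1 ≈ 1.000000; existence NOT certified by the union bound.


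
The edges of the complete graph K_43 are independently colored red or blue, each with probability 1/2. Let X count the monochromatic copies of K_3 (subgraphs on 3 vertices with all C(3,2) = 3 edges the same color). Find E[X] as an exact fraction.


Let X = Σ_S X_S over the C(43, 3) = 12341 subsets S of size 3, where X_S = 1 if the K_3 on S is monochromatic.
For a fixed S, the K_3 on S has C(3, 2) = 3 edges. P[all 3 edges red] = (1/2)^3, and likewise for blue, so P[monochromatic] = 2·(1/2)^3 = 2^{1 − 3} = 1/4.
By linearity: E[X] = C(43, 3) · 2^{1 − 3} = 12341 · 1/4 = 12341/4.
Numerically: E[X] ≈ 3085.250000.

E[X] = C(43,3)·2^(1−C(3,2)) = 12341/4 ≈ 3085.250000.


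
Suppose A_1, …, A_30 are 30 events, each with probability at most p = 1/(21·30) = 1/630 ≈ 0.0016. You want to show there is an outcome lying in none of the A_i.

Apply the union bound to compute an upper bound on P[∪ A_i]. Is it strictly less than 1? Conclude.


Union bound: P[∪_{i=1}^{30} A_i] ≤ Σ_i P[A_i] ≤ 30·p = 30·(1/630) = 1/21.
Numerically: 1/21 ≈ 0.0476.
Is 1/21 < 1? YES.
Since P[∪ A_i] ≤ 1/21 < 1, the complement has P[∩ A_i^c] ≥ 1 − 1/21 = 20/21 > 0, so some outcome avoids every A_i.

30·p = 1/21 ≈ 0.0476; existence CERTIFIED by the union bound.


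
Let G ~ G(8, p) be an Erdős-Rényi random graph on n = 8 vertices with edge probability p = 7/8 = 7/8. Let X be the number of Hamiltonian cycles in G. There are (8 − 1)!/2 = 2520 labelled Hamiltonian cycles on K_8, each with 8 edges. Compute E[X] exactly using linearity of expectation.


K_8 has (8 − 1)!/2 = 2520 labelled Hamiltonian cycles.
For each such Hamiltonian cycle H, let X_H = 1 if all 8 edges of H are present in G. Then P[X_H = 1] = p^{8} = (7/8)^{8} = 5764801/16777216.
Summing the indicators: E[X] = Σ_H E[X_H] = 2520 · p^{8} = 2520 · 5764801/16777216 = 1815912315/2097152.
Numerically: E[X] ≈ 866.

E[X] = 2520 · (7/8)^{8} = 1815912315/2097152 ≈ 866.


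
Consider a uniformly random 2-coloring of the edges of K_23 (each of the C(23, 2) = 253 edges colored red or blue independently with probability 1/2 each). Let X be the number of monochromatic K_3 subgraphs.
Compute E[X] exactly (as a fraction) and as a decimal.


Let X = Σ_S X_S over the C(23, 3) = 1771 subsets S of size 3, where X_S = 1 if the K_3 on S is monochromatic.
For a fixed S, the K_3 on S has C(3, 2) = 3 edges. P[all 3 edges red] = (1/2)^3, and likewise for blue, so P[monochromatic] = 2·(1/2)^3 = 2^{1 − 3} = 1/4.
By linearity of expectation: E[X] = C(23, 3) · 2^{1 − 3} = 1771 · 1/4 = 1771/4.
Numerically: E[X] ≈ 442.750.

E[X] = C(23,3)·2^(1−C(3,2)) = 1771/4 ≈ 442.750.


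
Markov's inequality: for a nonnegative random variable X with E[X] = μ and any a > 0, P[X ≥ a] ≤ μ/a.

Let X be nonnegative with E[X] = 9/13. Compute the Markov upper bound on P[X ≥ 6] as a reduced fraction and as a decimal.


μ = E[X] = 9/13, a = 6.
Markov: P[X ≥ 6] ≤ μ/a = (9/13)/6 = 3/26.
Numerically: ≈ 0.115385.
(Since a = 6 > μ = 0.692308, the bound 3/26 is < 1 and informative.)

P[X ≥ 6] ≤ 3/26 ≈ 0.115385.


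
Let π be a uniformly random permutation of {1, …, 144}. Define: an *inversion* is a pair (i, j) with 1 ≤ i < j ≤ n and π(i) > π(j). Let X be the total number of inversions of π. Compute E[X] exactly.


Write X = Σ X_I over the C(144, 2) = 10296 pairs i < j, with X_I the indicator of one inversion.
There are 10296 indicators.
For each fixed pair i < j, the values π(i) and π(j) are two distinct elements of {1, …, 144} in uniformly random order; by symmetry P[π(i) > π(j)] = 1/2.
By linearity: E[X] = 10296 · (1/2) = C(144, 2) · (1/2) = 10296/2 = 5148 ≈ 5148.00000.

E[X] = 5148 = 5148.00000.


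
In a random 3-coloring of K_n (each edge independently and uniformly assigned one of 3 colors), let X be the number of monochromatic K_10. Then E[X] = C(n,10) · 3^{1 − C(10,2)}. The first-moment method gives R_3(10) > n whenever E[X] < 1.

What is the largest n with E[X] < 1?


We need C(n, 10) · 3^{1 − 45} < 1, i.e. C(n, 10) < 3^{45 − 1} = 984770902183611232881.
Check values of n near the boundary:
  n = 570: C(570, 10) = 921524823451961408691; 921524823451961408691 < 984770902183611232881? YES
  n = 571: C(571, 10) = 937951290893172842001; 937951290893172842001 < 984770902183611232881? YES
  n = 572: C(572, 10) = 954640815642161682606; 954640815642161682606 < 984770902183611232881? YES
  n = 573: C(573, 10) = 971597135635805762226; 971597135635805762226 < 984770902183611232881? YES
  n = 574: C(574, 10) = 988824035203816502691; 988824035203816502691 < 984770902183611232881? NO
The largest n with C(n, 10) < 984770902183611232881 is n = 573 (where E[X] = 35985079097622435638/36472996377170786403 ≈ 0.98662). Hence R_3(10) > 573, i.e. R_3(10) ≥ 574.

Largest n = 573; hence R_3(10) > 573.


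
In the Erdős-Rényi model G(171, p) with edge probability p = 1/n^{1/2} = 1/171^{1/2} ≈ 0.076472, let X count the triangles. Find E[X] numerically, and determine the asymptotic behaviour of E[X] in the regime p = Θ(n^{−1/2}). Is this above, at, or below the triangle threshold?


Number of potential triangles: C(171, 3) = 818805.
Each occurs with probability p³ ≈ (0.076472)³ ≈ 4.4720416e-04.
By linearity: E[X] = C(171, 3)·p³ ≈ 818805 · 4.4720416e-04 ≈ 366.17300.
Since α = 1/2 < 1, p = c/n^{1/2} ≫ 1/n is above the triangle threshold p ~ 1/n. Asymptotically E[X] ~ (c³/6)·n^{3(1−α)} = (1³/6)·n^{1.5} → ∞; triangles are abundant w.h.p.

E[X] ≈ 366.17300; in regime p = Θ(1/n^{1/2}) E[X] diverges (above the triangle threshold p ~ 1/n).


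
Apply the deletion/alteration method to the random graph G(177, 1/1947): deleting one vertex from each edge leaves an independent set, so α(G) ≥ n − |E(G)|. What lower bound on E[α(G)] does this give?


E[|E(G)|] = C(177, 2)·p = 15576 · (1/1947) = 8.
E[α(G)] ≥ n − E[|E(G)|] = 177 − 8 = 169.
Numerically: ≈ 169.0000.
(This is only a lower bound; the true E[α(G)] may be larger.)

E[α(G)] ≥ 169 ≈ 169.0000.


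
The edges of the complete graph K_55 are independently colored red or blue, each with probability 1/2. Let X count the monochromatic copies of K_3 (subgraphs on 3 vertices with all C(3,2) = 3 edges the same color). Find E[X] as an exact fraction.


Let X = Σ_S X_S over the C(55, 3) = 26235 subsets S of size 3, where X_S = 1 if the K_3 on S is monochromatic.
For a fixed S, the K_3 on S has C(3, 2) = 3 edges. P[all 3 edges red] = (1/2)^3, and likewise for blue, so P[monochromatic] = 2·(1/2)^3 = 2^{1 − 3} = 1/4.
By linearity: E[X] = C(55, 3) · 2^{1 − 3} = 26235 · 1/4 = 26235/4.
Numerically: E[X] ≈ 6558.750000.

E[X] = C(55,3)·2^(1−C(3,2)) = 26235/4 ≈ 6558.750000.


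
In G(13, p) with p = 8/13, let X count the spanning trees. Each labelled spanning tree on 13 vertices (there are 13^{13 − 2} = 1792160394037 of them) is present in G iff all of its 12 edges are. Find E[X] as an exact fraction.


K_13 has 13^{13 − 2} = 1792160394037 labelled spanning trees.
For each such spanning tree H, let X_H = 1 if all 12 edges of H are present in G. Then P[X_H = 1] = p^{12} = (8/13)^{12} = 68719476736/23298085122481.
Summing the indicators: E[X] = Σ_H E[X_H] = 1792160394037 · p^{12} = 1792160394037 · 68719476736/23298085122481 = 68719476736/13.
Numerically: E[X] ≈ 5.28611e+09.

E[X] = 1792160394037 · (8/13)^{12} = 68719476736/13 ≈ 5.28611e+09.


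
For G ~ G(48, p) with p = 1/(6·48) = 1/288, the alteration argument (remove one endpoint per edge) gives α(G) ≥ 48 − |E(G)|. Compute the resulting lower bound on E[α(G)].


E[|E(G)|] = C(48, 2)·p = 1128 · (1/288) = 47/12.
E[α(G)] ≥ n − E[|E(G)|] = 48 − 47/12 = 529/12.
Numerically: ≈ 44.083.
(This is only a lower bound; the true E[α(G)] may be larger.)

E[α(G)] ≥ 529/12 ≈ 44.083.


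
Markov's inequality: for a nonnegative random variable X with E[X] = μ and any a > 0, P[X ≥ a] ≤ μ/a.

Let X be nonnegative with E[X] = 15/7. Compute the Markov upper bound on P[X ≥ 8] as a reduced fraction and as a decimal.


μ = E[X] = 15/7, a = 8.
Markov: P[X ≥ 8] ≤ μ/a = (15/7)/8 = 15/56.
Numerically: ≈ 0.267857.
(Since a = 8 > μ = 2.142857, the bound 15/56 is < 1 and informative.)

P[X ≥ 8] ≤ 15/56 ≈ 0.267857.


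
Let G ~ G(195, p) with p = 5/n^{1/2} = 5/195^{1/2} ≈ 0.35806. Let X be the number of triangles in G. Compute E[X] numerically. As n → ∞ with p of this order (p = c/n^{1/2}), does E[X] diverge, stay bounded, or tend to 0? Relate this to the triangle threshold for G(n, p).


Number of potential triangles: C(195, 3) = 1216865.
Each occurs with probability p³ ≈ (0.35806)³ ≈ 4.5904800e-02.
By linearity: E[X] = C(195, 3)·p³ ≈ 1216865 · 4.5904800e-02 ≈ 55859.94399.
Since α = 1/2 < 1, p = c/n^{1/2} ≫ 1/n is above the triangle threshold p ~ 1/n. Asymptotically E[X] ~ (c³/6)·n^{3(1−α)} = (5³/6)·n^{1.5} → ∞; triangles are abundant w.h.p.

E[X] ≈ 55859.94399; in regime p = Θ(1/n^{1/2}) E[X] diverges (above the triangle threshold p ~ 1/n).


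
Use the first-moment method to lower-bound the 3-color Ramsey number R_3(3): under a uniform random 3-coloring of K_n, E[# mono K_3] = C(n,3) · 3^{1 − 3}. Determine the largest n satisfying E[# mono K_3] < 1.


We need C(n, 3) · 3^{1 − 3} < 1, i.e. C(n, 3) < 3^{3 − 1} = 9.
Check values of n near the boundary:
  n = 3: C(3, 3) = 1; 1 < 9? YES
  n = 4: C(4, 3) = 4; 4 < 9? YES
  n = 5: C(5, 3) = 10; 10 < 9? NO
  n = 6: C(6, 3) = 20; 20 < 9? NO
  n = 7: C(7, 3) = 35; 35 < 9? NO
The largest n with C(n, 3) < 9 is n = 4 (where E[X] = 4/9 ≈ 0.4444444). Hence R_3(3) > 4, i.e. R_3(3) ≥ 5.

Largest n = 4; hence R_3(3) > 4.


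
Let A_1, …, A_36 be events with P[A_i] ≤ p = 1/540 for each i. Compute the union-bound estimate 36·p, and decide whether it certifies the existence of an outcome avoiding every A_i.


Union bound: P[∪_{i=1}^{36} A_i] ≤ Σ_i P[A_i] ≤ 36·p = 36·(1/540) = 1/15.
Numerically: 1/15 ≈ 0.067.
Is 1/15 < 1? YES.
Since P[∪ A_i] ≤ 1/15 < 1, the complement has P[∩ A_i^c] ≥ 1 − 1/15 = 14/15 > 0, so some outcome avoids every A_i.

36·p = 1/15 ≈ 0.067; existence CERTIFIED by the union bound.


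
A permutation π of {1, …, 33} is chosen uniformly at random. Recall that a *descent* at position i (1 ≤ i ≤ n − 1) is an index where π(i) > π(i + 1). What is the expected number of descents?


Write X = Σ X_I over i = 1, …, 32, with X_I the indicator of one descent.
There are 32 indicators.
For each fixed i, the pair (π(i), π(i+1)) is a uniformly random ordered pair of distinct values from {1, …, 33}; by symmetry P[π(i) > π(i+1)] = 1/2.
By linearity: E[X] = 32 · (1/2) = (33 − 1) · (1/2) = 16 ≈ 16.0000.

E[X] = 16 = 16.0000.


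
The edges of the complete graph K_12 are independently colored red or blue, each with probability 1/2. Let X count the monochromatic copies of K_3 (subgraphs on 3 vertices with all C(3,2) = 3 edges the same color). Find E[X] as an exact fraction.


Let X = Σ_S X_S over the C(12, 3) = 220 subsets S of size 3, where X_S = 1 if the K_3 on S is monochromatic.
For a fixed S, the K_3 on S has C(3, 2) = 3 edges. P[all 3 edges red] = (1/2)^3, and likewise for blue, so P[monochromatic] = 2·(1/2)^3 = 2^{1 − 3} = 1/4.
By linearity of expectation: E[X] = C(12, 3) · 2^{1 − 3} = 220 · 1/4 = 55.
Numerically: E[X] ≈ 55.000.

E[X] = C(12,3)·2^(1−C(3,2)) = 55 ≈ 55.000.


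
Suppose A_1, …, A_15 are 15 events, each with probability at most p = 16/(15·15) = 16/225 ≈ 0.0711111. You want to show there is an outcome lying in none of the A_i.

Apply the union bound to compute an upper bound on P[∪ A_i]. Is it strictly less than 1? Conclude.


Union bound: P[∪_{i=1}^{15} A_i] ≤ Σ_i P[A_i] ≤ 15·p = 15·(16/225) = 16/15.
Numerically: 16/15 ≈ 1.0666667.
Is 16/15 < 1? NO.
Since the bound 16/15 is ≥ 1, the union bound is uninformative here; it does NOT by itself certify existence.

15·p = 16/15 ≈ 1.0666667; existence NOT certified by the union bound.


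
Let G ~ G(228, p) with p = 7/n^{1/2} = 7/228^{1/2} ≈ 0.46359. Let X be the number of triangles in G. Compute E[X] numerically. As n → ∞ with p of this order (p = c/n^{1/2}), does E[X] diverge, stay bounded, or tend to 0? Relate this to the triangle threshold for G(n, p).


Number of potential triangles: C(228, 3) = 1949476.
Each occurs with probability p³ ≈ (0.46359)³ ≈ 9.9630394e-02.
By linearity: E[X] = C(228, 3)·p³ ≈ 1949476 · 9.9630394e-02 ≈ 194227.06276.
Since α = 1/2 < 1, p = c/n^{1/2} ≫ 1/n is above the triangle threshold p ~ 1/n. Asymptotically E[X] ~ (c³/6)·n^{3(1−α)} = (7³/6)·n^{1.5} → ∞; triangles are abundant w.h.p.

E[X] ≈ 194227.06276; in regime p = Θ(1/n^{1/2}) E[X] diverges (above the triangle threshold p ~ 1/n).


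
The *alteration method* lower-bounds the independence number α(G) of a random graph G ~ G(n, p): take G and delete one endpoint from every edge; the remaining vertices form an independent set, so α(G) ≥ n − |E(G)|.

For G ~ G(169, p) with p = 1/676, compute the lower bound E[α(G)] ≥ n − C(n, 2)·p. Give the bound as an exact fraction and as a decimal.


E[|E(G)|] = C(169, 2)·p = 14196 · (1/676) = 21.
E[α(G)] ≥ n − E[|E(G)|] = 169 − 21 = 148.
Numerically: ≈ 148.0000.
(This is only a lower bound; the true E[α(G)] may be larger.)

E[α(G)] ≥ 148 ≈ 148.0000.


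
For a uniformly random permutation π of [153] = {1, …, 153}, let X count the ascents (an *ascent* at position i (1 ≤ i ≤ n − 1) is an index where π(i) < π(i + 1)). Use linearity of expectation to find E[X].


Write X = Σ X_I over i = 1, …, 152, with X_I the indicator of one ascent.
There are 152 indicators.
For each fixed i, the pair (π(i), π(i+1)) is a uniformly random ordered pair of distinct values from {1, …, 153}; by symmetry P[π(i) < π(i+1)] = 1/2.
By linearity: E[X] = 152 · (1/2) = (153 − 1) · (1/2) = 76 ≈ 76.00000.

E[X] = 76 = 76.00000.


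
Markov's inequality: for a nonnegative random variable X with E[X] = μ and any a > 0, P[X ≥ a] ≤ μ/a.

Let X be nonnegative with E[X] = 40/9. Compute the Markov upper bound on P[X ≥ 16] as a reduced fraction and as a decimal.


μ = E[X] = 40/9, a = 16.
Markov: P[X ≥ 16] ≤ μ/a = (40/9)/16 = 5/18.
Numerically: ≈ 0.277778.
(Since a = 16 > μ = 4.444444, the bound 5/18 is < 1 and informative.)

P[X ≥ 16] ≤ 5/18 ≈ 0.277778.


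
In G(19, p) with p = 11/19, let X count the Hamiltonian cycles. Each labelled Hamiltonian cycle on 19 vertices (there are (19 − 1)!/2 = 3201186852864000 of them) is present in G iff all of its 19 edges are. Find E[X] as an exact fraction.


K_19 has (19 − 1)!/2 = 3201186852864000 labelled Hamiltonian cycles.
For each such Hamiltonian cycle H, let X_H = 1 if all 19 edges of H are present in G. Then P[X_H = 1] = p^{19} = (11/19)^{19} = 61159090448414546291/1978419655660313589123979.
By linearity: E[X] = Σ_H E[X_H] = 3201186852864000 · p^{19} = 3201186852864000 · 61159090448414546291/1978419655660313589123979 = 195781676276584883979724733927424000/1978419655660313589123979.
Numerically: E[X] ≈ 9.8959e+10.

E[X] = 3201186852864000 · (11/19)^{19} = 195781676276584883979724733927424000/1978419655660313589123979 ≈ 9.8959e+10.


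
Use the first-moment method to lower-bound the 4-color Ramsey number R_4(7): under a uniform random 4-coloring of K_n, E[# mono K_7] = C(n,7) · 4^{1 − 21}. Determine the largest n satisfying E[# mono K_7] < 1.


We need C(n, 7) · 4^{1 − 21} < 1, i.e. C(n, 7) < 4^{21 − 1} = 1099511627776.
Check values of n near the boundary:
  n = 175: C(175, 7) = 883208107275; 883208107275 < 1099511627776? YES
  n = 176: C(176, 7) = 919790691600; 919790691600 < 1099511627776? YES
  n = 177: C(177, 7) = 957664425960; 957664425960 < 1099511627776? YES
  n = 178: C(178, 7) = 996867063280; 996867063280 < 1099511627776? YES
  n = 179: C(179, 7) = 1037437234460; 1037437234460 < 1099511627776? YES
  n = 180: C(180, 7) = 1079414463600; 1079414463600 < 1099511627776? YES
  n = 181: C(181, 7) = 1122839183400; 1122839183400 < 1099511627776? NO
  n = 182: C(182, 7) = 1167752750736; 1167752750736 < 1099511627776? NO
The largest n with C(n, 7) < 1099511627776 is n = 180 (where E[X] = 67463403975/68719476736 ≈ 0.981722). Hence R_4(7) > 180, i.e. R_4(7) ≥ 181.

Largest n = 180; hence R_4(7) > 180.


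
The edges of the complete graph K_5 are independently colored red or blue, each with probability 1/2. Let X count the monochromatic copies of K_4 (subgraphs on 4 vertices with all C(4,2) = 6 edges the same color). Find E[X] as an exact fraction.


Let X = Σ_S X_S over the C(5, 4) = 5 subsets S of size 4, where X_S = 1 if the K_4 on S is monochromatic.
For a fixed S, the K_4 on S has C(4, 2) = 6 edges. P[all 6 edges red] = (1/2)^6, and likewise for blue, so P[monochromatic] = 2·(1/2)^6 = 2^{1 − 6} = 1/32.
By linearity of expectation: E[X] = C(5, 4) · 2^{1 − 6} = 5 · 1/32 = 5/32.
Numerically: E[X] ≈ 0.15625.

E[X] = C(5,4)·2^(1−C(4,2)) = 5/32 ≈ 0.15625.


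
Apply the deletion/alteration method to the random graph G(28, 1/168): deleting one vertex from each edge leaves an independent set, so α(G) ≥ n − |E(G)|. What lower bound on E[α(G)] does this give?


E[|E(G)|] = C(28, 2)·p = 378 · (1/168) = 9/4.
E[α(G)] ≥ n − E[|E(G)|] = 28 − 9/4 = 103/4.
Numerically: ≈ 25.75000.
(This is only a lower bound; the true E[α(G)] may be larger.)

E[α(G)] ≥ 103/4 ≈ 25.75000.


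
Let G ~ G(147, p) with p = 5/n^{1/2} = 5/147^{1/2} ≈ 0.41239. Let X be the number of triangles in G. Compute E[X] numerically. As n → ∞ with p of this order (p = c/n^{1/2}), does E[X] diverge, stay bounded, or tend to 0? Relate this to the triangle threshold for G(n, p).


Number of potential triangles: C(147, 3) = 518665.
Each occurs with probability p³ ≈ (0.41239)³ ≈ 7.0134872e-02.
By linearity: E[X] = C(147, 3)·p³ ≈ 518665 · 7.0134872e-02 ≈ 36376.50357.
Since α = 1/2 < 1, p = c/n^{1/2} ≫ 1/n is above the triangle threshold p ~ 1/n. Asymptotically E[X] ~ (c³/6)·n^{3(1−α)} = (5³/6)·n^{1.5} → ∞; triangles are abundant w.h.p.

E[X] ≈ 36376.50357; in regime p = Θ(1/n^{1/2}) E[X] diverges (above the triangle threshold p ~ 1/n).


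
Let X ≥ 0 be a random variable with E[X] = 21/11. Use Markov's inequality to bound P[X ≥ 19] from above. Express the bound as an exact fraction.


μ = E[X] = 21/11, a = 19.
Markov: P[X ≥ 19] ≤ μ/a = (21/11)/19 = 21/209.
Numerically: ≈ 0.10048.
(Since a = 19 > μ = 1.90909, the bound 21/209 is < 1 and informative.)

P[X ≥ 19] ≤ 21/209 ≈ 0.10048.


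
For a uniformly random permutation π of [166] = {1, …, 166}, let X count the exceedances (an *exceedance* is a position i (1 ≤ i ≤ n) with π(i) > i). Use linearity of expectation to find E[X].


Write X = Σ_{i=1}^{166} X_i, where X_i = 1_{π(i) > i}.
For each fixed i, π(i) is uniform over {1, …, 166} (marginal of a uniform permutation), so P[π(i) > i] = (n − i)/n. Summing: Σ_{i=1}^{166} (n − i)/n = (0 + 1 + … + 165)/166 = 166(166 − 1)/(2·166) = (166 − 1)/2.
Hence E[X] = Σ_{i=1}^{166} (166 − i)/166 = 165/2 ≈ 82.5000.

E[X] = 165/2 = 82.5000.


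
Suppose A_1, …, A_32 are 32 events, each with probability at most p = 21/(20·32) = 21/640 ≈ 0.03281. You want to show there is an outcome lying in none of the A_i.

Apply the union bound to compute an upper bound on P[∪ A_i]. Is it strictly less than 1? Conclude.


Union bound: P[∪_{i=1}^{32} A_i] ≤ Σ_i P[A_i] ≤ 32·p = 32·(21/640) = 21/20.
Numerically: 21/20 ≈ 1.05000.
Is 21/20 < 1? NO.
Since the bound 21/20 is ≥ 1, the union bound is uninformative here; it does NOT by itself certify existence.

32·p = 21/20 ≈ 1.05000; existence NOT certified by the union bound.


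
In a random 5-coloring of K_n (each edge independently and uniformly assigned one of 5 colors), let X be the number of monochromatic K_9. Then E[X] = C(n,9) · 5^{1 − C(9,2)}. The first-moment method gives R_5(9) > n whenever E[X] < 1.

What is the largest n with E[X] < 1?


We need C(n, 9) · 5^{1 − 36} < 1, i.e. C(n, 9) < 5^{36 − 1} = 2910383045673370361328125.
Check values of n near the boundary:
  n = 2168: C(2168, 9) = 2867804175977929537095120; 2867804175977929537095120 < 2910383045673370361328125? YES
  n = 2169: C(2169, 9) = 2879753360044504243499683; 2879753360044504243499683 < 2910383045673370361328125? YES
  n = 2170: C(2170, 9) = 2891746779868845075610510; 2891746779868845075610510 < 2910383045673370361328125? YES
  n = 2171: C(2171, 9) = 2903784578674959601827205; 2903784578674959601827205 < 2910383045673370361328125? YES
  n = 2172: C(2172, 9) = 2915866900084148060642020; 2915866900084148060642020 < 2910383045673370361328125? NO
  n = 2173: C(2173, 9) = 2927993888115921319674265; 2927993888115921319674265 < 2910383045673370361328125? NO
The largest n with C(n, 9) < 2910383045673370361328125 is n = 2171 (where E[X] = 580756915734991920365441/582076609134674072265625 ≈ 0.997733). Hence R_5(9) > 2171, i.e. R_5(9) ≥ 2172.

Largest n = 2171; hence R_5(9) > 2171.


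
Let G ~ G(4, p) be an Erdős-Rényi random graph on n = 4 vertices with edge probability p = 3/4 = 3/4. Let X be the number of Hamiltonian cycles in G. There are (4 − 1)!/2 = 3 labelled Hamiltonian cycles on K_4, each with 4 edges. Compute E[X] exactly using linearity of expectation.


K_4 has (4 − 1)!/2 = 3 labelled Hamiltonian cycles.
For each such Hamiltonian cycle H, let X_H = 1 if all 4 edges of H are present in G. Then P[X_H = 1] = p^{4} = (3/4)^{4} = 81/256.
By linearity: E[X] = Σ_H E[X_H] = 3 · p^{4} = 3 · 81/256 = 243/256.
Numerically: E[X] ≈ 0.949219.

E[X] = 3 · (3/4)^{4} = 243/256 ≈ 0.949219.


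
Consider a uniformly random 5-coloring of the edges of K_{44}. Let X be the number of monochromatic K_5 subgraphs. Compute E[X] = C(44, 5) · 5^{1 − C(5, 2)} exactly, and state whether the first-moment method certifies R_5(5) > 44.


E[X] = C(44, 5) · 5^{1 − 10} = 1086008 · 5^{−9} = 1086008/1953125.
As a reduced fraction: E[X] = 1086008/1953125 ≈ 0.55604.
Is E[X] < 1? YES.
Since E[X] < 1, there exists a 5-coloring of K_{44} with no monochromatic K_5; hence R_5(5) > 44.

E[X] = 1086008/1953125 ≈ 0.55604; E[X] < 1, so R_5(5) > 44.


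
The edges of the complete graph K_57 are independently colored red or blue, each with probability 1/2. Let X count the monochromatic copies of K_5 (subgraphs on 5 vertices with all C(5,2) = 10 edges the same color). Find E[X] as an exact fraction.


Let X = Σ_S X_S over the C(57, 5) = 4187106 subsets S of size 5, where X_S = 1 if the K_5 on S is monochromatic.
For a fixed S, the K_5 on S has C(5, 2) = 10 edges. P[all 10 edges red] = (1/2)^10, and likewise for blue, so P[monochromatic] = 2·(1/2)^10 = 2^{1 − 10} = 1/512.
By linearity: E[X] = C(57, 5) · 2^{1 − 10} = 4187106 · 1/512 = 2093553/256.
Numerically: E[X] ≈ 8177.9414.

E[X] = C(57,5)·2^(1−C(5,2)) = 2093553/256 ≈ 8177.9414.


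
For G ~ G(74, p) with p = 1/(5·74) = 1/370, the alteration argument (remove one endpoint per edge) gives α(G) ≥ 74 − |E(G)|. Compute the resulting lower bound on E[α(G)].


E[|E(G)|] = C(74, 2)·p = 2701 · (1/370) = 73/10.
E[α(G)] ≥ n − E[|E(G)|] = 74 − 73/10 = 667/10.
Numerically: ≈ 66.700.
(This is only a lower bound; the true E[α(G)] may be larger.)

E[α(G)] ≥ 667/10 ≈ 66.700.


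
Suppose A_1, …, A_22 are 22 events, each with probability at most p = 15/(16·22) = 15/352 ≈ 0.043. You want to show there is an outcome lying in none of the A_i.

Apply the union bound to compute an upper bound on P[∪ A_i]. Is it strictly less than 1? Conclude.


Union bound: P[∪_{i=1}^{22} A_i] ≤ Σ_i P[A_i] ≤ 22·p = 22·(15/352) = 15/16.
Numerically: 15/16 ≈ 0.938.
Is 15/16 < 1? YES.
Since P[∪ A_i] ≤ 15/16 < 1, the complement has P[∩ A_i^c] ≥ 1 − 15/16 = 1/16 > 0, so some outcome avoids every A_i.

22·p = 15/16 ≈ 0.938; existence CERTIFIED by the union bound.


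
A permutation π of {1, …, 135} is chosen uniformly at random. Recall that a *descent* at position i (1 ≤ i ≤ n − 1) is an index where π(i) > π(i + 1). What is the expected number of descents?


Write X = Σ X_I over i = 1, …, 134, with X_I the indicator of one descent.
There are 134 indicators.
For each fixed i, the pair (π(i), π(i+1)) is a uniformly random ordered pair of distinct values from {1, …, 135}; by symmetry P[π(i) > π(i+1)] = 1/2.
By linearity: E[X] = 134 · (1/2) = (135 − 1) · (1/2) = 67 ≈ 67.00000.

E[X] = 67 = 67.00000.


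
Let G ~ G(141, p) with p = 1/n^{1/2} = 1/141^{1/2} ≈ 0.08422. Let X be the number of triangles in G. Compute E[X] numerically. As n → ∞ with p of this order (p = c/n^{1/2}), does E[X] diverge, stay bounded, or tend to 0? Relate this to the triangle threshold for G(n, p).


Number of potential triangles: C(141, 3) = 457310.
Each occurs with probability p³ ≈ (0.08422)³ ≈ 5.972709e-04.
By linearity: E[X] = C(141, 3)·p³ ≈ 457310 · 5.972709e-04 ≈ 273.1379.
Since α = 1/2 < 1, p = c/n^{1/2} ≫ 1/n is above the triangle threshold p ~ 1/n. Asymptotically E[X] ~ (c³/6)·n^{3(1−α)} = (1³/6)·n^{1.5} → ∞; triangles are abundant w.h.p.

E[X] ≈ 273.1379; in regime p = Θ(1/n^{1/2}) E[X] diverges (above the triangle threshold p ~ 1/n).


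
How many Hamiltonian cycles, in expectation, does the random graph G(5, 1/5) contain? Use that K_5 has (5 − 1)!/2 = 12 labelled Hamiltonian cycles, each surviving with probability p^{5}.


K_5 has (5 − 1)!/2 = 12 labelled Hamiltonian cycles.
For each such Hamiltonian cycle H, let X_H = 1 if all 5 edges of H are present in G. Then P[X_H = 1] = p^{5} = (1/5)^{5} = 1/3125.
By linearity of expectation: E[X] = Σ_H E[X_H] = 12 · p^{5} = 12 · 1/3125 = 12/3125.
Numerically: E[X] ≈ 0.00384.

E[X] = 12 · (1/5)^{5} = 12/3125 ≈ 0.00384.


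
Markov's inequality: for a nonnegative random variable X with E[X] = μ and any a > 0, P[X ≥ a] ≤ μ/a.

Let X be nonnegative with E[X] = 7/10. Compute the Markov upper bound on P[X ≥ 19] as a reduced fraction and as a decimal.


μ = E[X] = 7/10, a = 19.
Markov: P[X ≥ 19] ≤ μ/a = (7/10)/19 = 7/190.
Numerically: ≈ 0.0368.
(Since a = 19 > μ = 0.7000, the bound 7/190 is < 1 and informative.)

P[X ≥ 19] ≤ 7/190 ≈ 0.0368.


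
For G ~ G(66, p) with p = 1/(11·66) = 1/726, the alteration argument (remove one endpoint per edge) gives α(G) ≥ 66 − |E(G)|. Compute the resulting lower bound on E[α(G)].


E[|E(G)|] = C(66, 2)·p = 2145 · (1/726) = 65/22.
E[α(G)] ≥ n − E[|E(G)|] = 66 − 65/22 = 1387/22.
Numerically: ≈ 63.045.
(This is only a lower bound; the true E[α(G)] may be larger.)

E[α(G)] ≥ 1387/22 ≈ 63.045.


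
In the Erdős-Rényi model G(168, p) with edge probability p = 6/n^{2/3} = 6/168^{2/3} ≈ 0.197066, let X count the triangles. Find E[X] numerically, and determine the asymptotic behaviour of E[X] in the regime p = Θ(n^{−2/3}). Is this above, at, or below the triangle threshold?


Number of potential triangles: C(168, 3) = 776216.
Each occurs with probability p³ ≈ (0.197066)³ ≈ 7.65306122e-03.
By linearity: E[X] = C(168, 3)·p³ ≈ 776216 · 7.65306122e-03 ≈ 5940.428571.
Since α = 2/3 < 1, p = c/n^{2/3} ≫ 1/n is above the triangle threshold p ~ 1/n. Asymptotically E[X] ~ (c³/6)·n^{3(1−α)} = (6³/6)·n^{1} → ∞; triangles are abundant w.h.p.

E[X] ≈ 5940.428571; in regime p = Θ(1/n^{2/3}) E[X] diverges (above the triangle threshold p ~ 1/n).


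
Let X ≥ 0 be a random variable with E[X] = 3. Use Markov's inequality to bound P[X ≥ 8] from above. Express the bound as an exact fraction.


μ = E[X] = 3, a = 8.
Markov: P[X ≥ 8] ≤ μ/a = (3)/8 = 3/8.
Numerically: ≈ 0.375.
(Since a = 8 > μ = 3.000, the bound 3/8 is < 1 and informative.)

P[X ≥ 8] ≤ 3/8 ≈ 0.375.


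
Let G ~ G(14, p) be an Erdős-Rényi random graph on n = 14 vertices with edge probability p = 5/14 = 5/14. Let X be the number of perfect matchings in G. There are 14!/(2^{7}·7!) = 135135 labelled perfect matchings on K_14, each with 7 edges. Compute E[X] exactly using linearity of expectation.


K_14 has 14!/(2^{7}·7!) = 135135 labelled perfect matchings.
For each such perfect matching H, let X_H = 1 if all 7 edges of H are present in G. Then P[X_H = 1] = p^{7} = (5/14)^{7} = 78125/105413504.
Summing the indicators: E[X] = Σ_H E[X_H] = 135135 · p^{7} = 135135 · 78125/105413504 = 1508203125/15059072.
Numerically: E[X] ≈ 100.152.

E[X] = 135135 · (5/14)^{7} = 1508203125/15059072 ≈ 100.152.


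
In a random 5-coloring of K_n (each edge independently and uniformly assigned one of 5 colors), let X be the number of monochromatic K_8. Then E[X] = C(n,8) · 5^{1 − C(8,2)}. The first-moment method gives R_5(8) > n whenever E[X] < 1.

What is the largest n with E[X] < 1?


We need C(n, 8) · 5^{1 − 28} < 1, i.e. C(n, 8) < 5^{28 − 1} = 7450580596923828125.
Check values of n near the boundary:
  n = 859: C(859, 8) = 7115855595170747139; 7115855595170747139 < 7450580596923828125? YES
  n = 860: C(860, 8) = 7182671140665308145; 7182671140665308145 < 7450580596923828125? YES
  n = 861: C(861, 8) = 7250034996615275865; 7250034996615275865 < 7450580596923828125? YES
  n = 862: C(862, 8) = 7317951015318931845; 7317951015318931845 < 7450580596923828125? YES
  n = 863: C(863, 8) = 7386423071602617757; 7386423071602617757 < 7450580596923828125? YES
  n = 864: C(864, 8) = 7455455062926006708; 7455455062926006708 < 7450580596923828125? NO
  n = 865: C(865, 8) = 7525050909487743060; 7525050909487743060 < 7450580596923828125? NO
The largest n with C(n, 8) < 7450580596923828125 is n = 863 (where E[X] = 7386423071602617757/7450580596923828125 ≈ 0.9914). Hence R_5(8) > 863, i.e. R_5(8) ≥ 864.

Largest n = 863; hence R_5(8) > 863.


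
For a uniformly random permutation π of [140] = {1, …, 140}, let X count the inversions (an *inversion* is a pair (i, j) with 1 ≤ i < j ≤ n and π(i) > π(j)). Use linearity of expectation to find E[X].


Write X = Σ X_I over the C(140, 2) = 9730 pairs i < j, with X_I the indicator of one inversion.
There are 9730 indicators.
For each fixed pair i < j, the values π(i) and π(j) are two distinct elements of {1, …, 140} in uniformly random order; by symmetry P[π(i) > π(j)] = 1/2.
By linearity: E[X] = 9730 · (1/2) = C(140, 2) · (1/2) = 9730/2 = 4865 ≈ 4865.00000.

E[X] = 4865 = 4865.00000.


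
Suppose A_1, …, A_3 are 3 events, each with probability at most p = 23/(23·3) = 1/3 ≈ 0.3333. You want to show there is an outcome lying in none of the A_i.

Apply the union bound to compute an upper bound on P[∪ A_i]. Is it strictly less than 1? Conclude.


Union bound: P[∪_{i=1}^{3} A_i] ≤ Σ_i P[A_i] ≤ 3·p = 3·(1/3) = 1.
Numerically: 1 ≈ 1.0000.
Is 1 < 1? NO.
Since the bound 1 is ≥ 1, the union bound is uninformative here; it does NOT by itself certify existence.

3·p = 1 ≈ 1.0000; existence NOT certified by the union bound.


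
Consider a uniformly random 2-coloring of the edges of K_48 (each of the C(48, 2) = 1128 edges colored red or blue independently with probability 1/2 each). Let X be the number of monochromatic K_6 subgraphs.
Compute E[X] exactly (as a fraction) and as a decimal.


Let X = Σ_S X_S over the C(48, 6) = 12271512 subsets S of size 6, where X_S = 1 if the K_6 on S is monochromatic.
For a fixed S, the K_6 on S has C(6, 2) = 15 edges. P[all 15 edges red] = (1/2)^15, and likewise for blue, so P[monochromatic] = 2·(1/2)^15 = 2^{1 − 15} = 1/16384.
By linearity: E[X] = C(48, 6) · 2^{1 − 15} = 12271512 · 1/16384 = 1533939/2048.
Numerically: E[X] ≈ 748.99365.

E[X] = C(48,6)·2^(1−C(6,2)) = 1533939/2048 ≈ 748.99365.
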